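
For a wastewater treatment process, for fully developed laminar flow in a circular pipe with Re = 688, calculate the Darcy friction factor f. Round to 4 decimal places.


f = 64 / Re
f = 64 / 688
f = 0.0930


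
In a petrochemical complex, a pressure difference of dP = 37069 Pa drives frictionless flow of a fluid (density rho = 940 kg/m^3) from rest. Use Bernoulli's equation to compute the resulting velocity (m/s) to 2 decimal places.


v = sqrt(2*dP/rho)
v = sqrt(2*37069/940)
v = sqrt(78.870213)
v = 8.88 m/s


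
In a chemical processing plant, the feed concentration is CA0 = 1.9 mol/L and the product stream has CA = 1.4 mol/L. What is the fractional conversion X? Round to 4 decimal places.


X = (CA0 - CA) / CA0
X = (1.9 - 1.4) / 1.9
X = 0.5 / 1.9
X = 0.2632


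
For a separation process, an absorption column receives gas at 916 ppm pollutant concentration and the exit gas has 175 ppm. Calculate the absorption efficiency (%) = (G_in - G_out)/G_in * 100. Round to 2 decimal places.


Efficiency = (G_in - G_out) / G_in * 100%
Efficiency = (916 - 175) / 916 * 100
Efficiency = 741 / 916 * 100
Efficiency = 80.90%


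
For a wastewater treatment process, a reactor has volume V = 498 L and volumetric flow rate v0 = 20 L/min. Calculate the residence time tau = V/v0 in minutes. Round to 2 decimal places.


tau = V / v0
tau = 498 / 20
tau = 24.90 min


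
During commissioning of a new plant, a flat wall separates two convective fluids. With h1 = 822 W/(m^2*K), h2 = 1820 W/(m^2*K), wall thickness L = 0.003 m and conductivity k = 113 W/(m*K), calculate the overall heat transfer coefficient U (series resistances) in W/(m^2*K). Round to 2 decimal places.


1/U = 1/h1 + L/k + 1/h2
1/U = 1/822 + 0.003/113 + 1/1820
1/U = 0.001216545 + 2.65487e-05 + 0.0005494505
1/U = 0.0017925442
U = 557.87 W/(m^2*K)


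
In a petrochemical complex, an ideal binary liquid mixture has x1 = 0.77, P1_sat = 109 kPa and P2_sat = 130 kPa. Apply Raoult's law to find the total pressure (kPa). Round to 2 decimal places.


P = x1*P1_sat + x2*P2_sat
x2 = 1 - x1 = 1 - 0.77 = 0.23
P = 0.77*109 + 0.23*130
P = 83.93 + 29.9
P = 113.83 kPa


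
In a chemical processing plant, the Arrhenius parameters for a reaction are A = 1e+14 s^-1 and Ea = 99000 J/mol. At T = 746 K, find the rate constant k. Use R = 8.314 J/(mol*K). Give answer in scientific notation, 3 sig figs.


k = A * exp(-Ea/(R*T))
k = 1e+14 * exp(-99000 / (8.314 * 746))
k = 1e+14 * exp(-15.961965)
k = 1.17e+07


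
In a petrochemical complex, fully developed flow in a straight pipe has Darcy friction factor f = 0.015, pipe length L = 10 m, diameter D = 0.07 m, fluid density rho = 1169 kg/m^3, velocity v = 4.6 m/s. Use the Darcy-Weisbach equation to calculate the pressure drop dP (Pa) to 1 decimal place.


dP = f * (L/D) * (rho*v^2/2)
dP = 0.015 * (10/0.07) * (1169*4.6^2/2)
L/D = 142.85714286
rho*v^2/2 = 1169*21.16/2 = 12368.02
dP = 0.015 * 142.85714286 * 12368.02
dP = 26502.9 Pa


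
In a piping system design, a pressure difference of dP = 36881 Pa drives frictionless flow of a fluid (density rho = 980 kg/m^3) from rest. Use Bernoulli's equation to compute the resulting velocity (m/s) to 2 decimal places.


v = sqrt(2*dP/rho)
v = sqrt(2*36881/980)
v = sqrt(75.267347)
v = 8.68 m/s


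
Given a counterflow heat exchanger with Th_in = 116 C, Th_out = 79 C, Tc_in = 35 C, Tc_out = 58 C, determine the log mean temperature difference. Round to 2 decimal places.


dT1 = Th_in - Tc_out = 116 - 58 = 58
dT2 = Th_out - Tc_in = 79 - 35 = 44
LMTD = (dT1 - dT2) / ln(dT1/dT2)
LMTD = (58 - 44) / ln(58/44)
LMTD = 50.68 K


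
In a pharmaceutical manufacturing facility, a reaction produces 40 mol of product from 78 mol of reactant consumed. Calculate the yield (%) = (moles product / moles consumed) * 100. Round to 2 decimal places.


Yield = (moles product / moles consumed) * 100%
Yield = (40 / 78) * 100
Yield = 0.5128 * 100
Yield = 51.28%


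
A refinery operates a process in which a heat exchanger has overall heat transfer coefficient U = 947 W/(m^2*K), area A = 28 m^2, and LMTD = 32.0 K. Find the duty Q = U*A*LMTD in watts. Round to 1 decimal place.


Q = U * A * LMTD
Q = 947 * 28 * 32.0
Q = 848512.0 W


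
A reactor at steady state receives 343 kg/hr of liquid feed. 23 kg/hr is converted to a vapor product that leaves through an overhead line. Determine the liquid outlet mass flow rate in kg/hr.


Steady-state mass balance on the main outlet: F_out = F_in - F_removed
F_out = 343 - 23
F_out = 320 kg/hr


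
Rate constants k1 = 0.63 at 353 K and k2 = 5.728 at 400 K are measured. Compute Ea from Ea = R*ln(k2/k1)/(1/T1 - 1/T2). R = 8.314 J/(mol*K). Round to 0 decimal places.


Ea = R * ln(k2/k1) / (1/T1 - 1/T2)
ln(k2/k1) = ln(5.728/0.63) = 2.2074019
1/T1 - 1/T2 = 1/353 - 1/400 = 0.00033286119
Ea = 8.314 * 2.2074019 / 0.00033286119
Ea = 55135 J/mol


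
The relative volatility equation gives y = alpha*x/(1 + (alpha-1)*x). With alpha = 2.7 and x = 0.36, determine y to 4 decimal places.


y = alpha*x / (1 + (alpha-1)*x)
y = 2.7*0.36 / (1 + (2.7-1)*0.36)
y = 0.972 / (1 + 0.612)
y = 0.972 / 1.612
y = 0.6030


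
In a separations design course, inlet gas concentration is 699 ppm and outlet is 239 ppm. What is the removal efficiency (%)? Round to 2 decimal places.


Efficiency = (G_in - G_out) / G_in * 100%
Efficiency = (699 - 239) / 699 * 100
Efficiency = 460 / 699 * 100
Efficiency = 65.81%


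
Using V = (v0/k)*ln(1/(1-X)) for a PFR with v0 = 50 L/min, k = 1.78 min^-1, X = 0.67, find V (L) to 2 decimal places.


V = (v0/k) * ln(1/(1-X))
V = (50/1.78) * ln(1/(1-0.67))
V = 28.089888 * ln(3.030303)
V = 28.089888 * 1.108663
V = 31.14 L


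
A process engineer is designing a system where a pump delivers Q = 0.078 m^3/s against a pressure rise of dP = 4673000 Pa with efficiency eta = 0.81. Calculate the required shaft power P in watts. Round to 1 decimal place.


P = Q * dP / eta
P = 0.078 * 4673000 / 0.81
P = 364494.0 / 0.81
P = 449992.6 W


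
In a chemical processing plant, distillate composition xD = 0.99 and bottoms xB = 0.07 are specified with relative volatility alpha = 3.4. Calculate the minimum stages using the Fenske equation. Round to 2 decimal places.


N_min = ln((xD*(1-xB))/(xB*(1-xD))) / ln(alpha)
Numerator inside ln: 0.9207 / 0.0007 = 1315.285714
ln(1315.285714) = 7.181809
ln(alpha) = ln(3.4) = 1.223775
N_min = 7.181809 / 1.223775 = 5.87


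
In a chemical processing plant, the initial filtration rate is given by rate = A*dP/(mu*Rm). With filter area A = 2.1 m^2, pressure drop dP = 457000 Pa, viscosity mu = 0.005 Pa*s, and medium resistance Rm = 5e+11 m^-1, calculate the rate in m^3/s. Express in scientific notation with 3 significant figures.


rate = A * dP / (mu * Rm)
rate = 2.1 * 457000 / (0.005 * 5e+11)
rate = 959700.0 / 2.500e+09
rate = 3.84e-04 m^3/s


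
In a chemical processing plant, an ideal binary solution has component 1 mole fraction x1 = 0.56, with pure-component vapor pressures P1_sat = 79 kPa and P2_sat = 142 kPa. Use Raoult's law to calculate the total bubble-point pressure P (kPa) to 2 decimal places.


P = x1*P1_sat + x2*P2_sat
x2 = 1 - x1 = 1 - 0.56 = 0.44
P = 0.56*79 + 0.44*142
P = 44.24 + 62.48
P = 106.72 kPa


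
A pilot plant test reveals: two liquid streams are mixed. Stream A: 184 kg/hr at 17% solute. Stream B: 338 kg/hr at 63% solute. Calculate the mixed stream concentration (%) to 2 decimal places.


Mass balance on solute: F1*x1 + F2*x2 = F3*x3
F3 = F1 + F2 = 184 + 338 = 522 kg/hr
x3 = (F1*x1 + F2*x2)/F3
x3 = (184*0.17 + 338*0.63) / 522
x3 = 46.79%


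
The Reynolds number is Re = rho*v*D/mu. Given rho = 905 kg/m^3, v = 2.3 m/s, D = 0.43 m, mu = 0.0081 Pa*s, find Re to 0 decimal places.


Re = rho * v * D / mu
Re = 905 * 2.3 * 0.43 / 0.0081
Re = 895.045 / 0.0081
Re = 110499


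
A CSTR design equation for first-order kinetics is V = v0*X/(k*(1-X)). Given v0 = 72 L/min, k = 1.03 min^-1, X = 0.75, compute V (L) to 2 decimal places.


V = v0 * X / (k * (1 - X))
V = 72 * 0.75 / (1.03 * (1 - 0.75))
V = 54.0 / (1.03 * 0.25)
V = 54.0 / 0.2575
V = 209.71 L


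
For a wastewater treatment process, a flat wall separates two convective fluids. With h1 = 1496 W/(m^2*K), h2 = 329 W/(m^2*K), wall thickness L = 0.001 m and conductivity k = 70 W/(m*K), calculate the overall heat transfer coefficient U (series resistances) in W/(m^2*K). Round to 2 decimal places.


1/U = 1/h1 + L/k + 1/h2
1/U = 1/1496 + 0.001/70 + 1/329
1/U = 0.0006684492 + 1.42857e-05 + 0.0030395137
1/U = 0.0037222486
U = 268.65 W/(m^2*K)


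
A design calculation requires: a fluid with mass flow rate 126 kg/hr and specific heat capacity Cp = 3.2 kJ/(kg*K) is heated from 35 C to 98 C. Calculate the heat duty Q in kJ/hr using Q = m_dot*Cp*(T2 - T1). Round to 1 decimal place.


Q = m_dot * Cp * (T2 - T1)
Q = 126 * 3.2 * (98 - 35)
Q = 126 * 3.2 * 63
Q = 25401.6 kJ/hr


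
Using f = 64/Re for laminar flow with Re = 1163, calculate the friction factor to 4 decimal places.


f = 64 / Re
f = 64 / 1163
f = 0.0550


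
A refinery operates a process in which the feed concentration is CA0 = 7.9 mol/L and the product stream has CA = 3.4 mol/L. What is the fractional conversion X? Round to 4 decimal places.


X = (CA0 - CA) / CA0
X = (7.9 - 3.4) / 7.9
X = 4.5 / 7.9
X = 0.5696


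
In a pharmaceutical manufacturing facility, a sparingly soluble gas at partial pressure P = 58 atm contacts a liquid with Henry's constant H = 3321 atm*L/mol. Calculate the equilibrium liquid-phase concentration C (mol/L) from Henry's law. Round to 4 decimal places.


C = P / H
C = 58 / 3321
C = 0.0175 mol/L


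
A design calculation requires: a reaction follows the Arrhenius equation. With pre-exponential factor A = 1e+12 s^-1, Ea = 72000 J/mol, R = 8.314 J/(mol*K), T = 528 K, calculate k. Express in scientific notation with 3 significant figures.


k = A * exp(-Ea/(R*T))
k = 1e+12 * exp(-72000 / (8.314 * 528))
k = 1e+12 * exp(-16.401688)
k = 7.53e+04


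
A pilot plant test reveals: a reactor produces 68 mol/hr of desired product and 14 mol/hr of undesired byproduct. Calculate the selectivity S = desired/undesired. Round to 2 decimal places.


S = desired product rate / undesired product rate
S = 68 / 14
S = 4.86


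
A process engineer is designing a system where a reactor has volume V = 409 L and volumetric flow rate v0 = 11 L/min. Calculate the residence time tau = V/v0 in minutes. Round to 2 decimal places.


tau = V / v0
tau = 409 / 11
tau = 37.18 min


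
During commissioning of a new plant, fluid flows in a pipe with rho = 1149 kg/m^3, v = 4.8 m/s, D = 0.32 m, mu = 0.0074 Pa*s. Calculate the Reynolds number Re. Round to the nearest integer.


Re = rho * v * D / mu
Re = 1149 * 4.8 * 0.32 / 0.0074
Re = 1764.864 / 0.0074
Re = 238495


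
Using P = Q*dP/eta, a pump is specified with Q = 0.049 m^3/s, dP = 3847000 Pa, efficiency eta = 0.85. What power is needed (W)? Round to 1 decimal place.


P = Q * dP / eta
P = 0.049 * 3847000 / 0.85
P = 188503.0 / 0.85
P = 221768.2 W


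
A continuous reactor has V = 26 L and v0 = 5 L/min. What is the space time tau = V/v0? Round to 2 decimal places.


tau = V / v0
tau = 26 / 5
tau = 5.20 min


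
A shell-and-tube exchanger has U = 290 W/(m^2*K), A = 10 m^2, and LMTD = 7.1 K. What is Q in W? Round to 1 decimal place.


Q = U * A * LMTD
Q = 290 * 10 * 7.1
Q = 20590.0 W


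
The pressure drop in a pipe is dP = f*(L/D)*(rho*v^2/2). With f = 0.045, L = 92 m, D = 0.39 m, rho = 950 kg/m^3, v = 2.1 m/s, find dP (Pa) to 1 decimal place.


dP = f * (L/D) * (rho*v^2/2)
dP = 0.045 * (92/0.39) * (950*2.1^2/2)
L/D = 235.8974359
rho*v^2/2 = 950*4.41/2 = 2094.75
dP = 0.045 * 235.8974359 * 2094.75
dP = 22236.6 Pa


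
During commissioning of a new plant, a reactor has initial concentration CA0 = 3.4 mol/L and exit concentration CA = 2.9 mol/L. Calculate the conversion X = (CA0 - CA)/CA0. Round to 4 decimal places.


X = (CA0 - CA) / CA0
X = (3.4 - 2.9) / 3.4
X = 0.5 / 3.4
X = 0.1471


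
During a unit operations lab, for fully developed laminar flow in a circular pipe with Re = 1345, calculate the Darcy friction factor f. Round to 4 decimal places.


f = 64 / Re
f = 64 / 1345
f = 0.0476


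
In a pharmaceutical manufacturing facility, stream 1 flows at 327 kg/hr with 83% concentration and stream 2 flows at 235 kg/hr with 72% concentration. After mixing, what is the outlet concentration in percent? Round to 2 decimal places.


Mass balance on solute: F1*x1 + F2*x2 = F3*x3
F3 = F1 + F2 = 327 + 235 = 562 kg/hr
x3 = (F1*x1 + F2*x2)/F3
x3 = (327*0.83 + 235*0.72) / 562
x3 = 78.40%


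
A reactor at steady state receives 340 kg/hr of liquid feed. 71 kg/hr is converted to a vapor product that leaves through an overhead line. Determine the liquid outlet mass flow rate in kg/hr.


Steady-state mass balance on the main outlet: F_out = F_in - F_removed
F_out = 340 - 71
F_out = 269 kg/hr


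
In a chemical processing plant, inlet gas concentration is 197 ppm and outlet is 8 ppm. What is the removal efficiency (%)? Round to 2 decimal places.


Efficiency = (G_in - G_out) / G_in * 100%
Efficiency = (197 - 8) / 197 * 100
Efficiency = 189 / 197 * 100
Efficiency = 95.94%


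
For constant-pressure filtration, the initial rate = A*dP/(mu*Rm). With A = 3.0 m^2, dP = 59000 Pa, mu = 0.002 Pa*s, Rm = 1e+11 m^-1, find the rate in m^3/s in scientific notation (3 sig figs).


rate = A * dP / (mu * Rm)
rate = 3.0 * 59000 / (0.002 * 1e+11)
rate = 177000.0 / 2.000e+08
rate = 8.85e-04 m^3/s


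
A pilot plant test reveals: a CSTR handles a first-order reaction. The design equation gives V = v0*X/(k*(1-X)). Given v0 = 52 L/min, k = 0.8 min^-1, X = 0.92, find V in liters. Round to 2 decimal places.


V = v0 * X / (k * (1 - X))
V = 52 * 0.92 / (0.8 * (1 - 0.92))
V = 47.84 / (0.8 * 0.08)
V = 47.84 / 0.064
V = 747.50 L


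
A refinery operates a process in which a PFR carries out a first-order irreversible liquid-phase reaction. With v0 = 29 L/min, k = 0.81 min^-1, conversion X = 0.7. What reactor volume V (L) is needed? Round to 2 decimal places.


V = (v0/k) * ln(1/(1-X))
V = (29/0.81) * ln(1/(1-0.7))
V = 35.802469 * ln(3.333333)
V = 35.802469 * 1.203973
V = 43.11 L


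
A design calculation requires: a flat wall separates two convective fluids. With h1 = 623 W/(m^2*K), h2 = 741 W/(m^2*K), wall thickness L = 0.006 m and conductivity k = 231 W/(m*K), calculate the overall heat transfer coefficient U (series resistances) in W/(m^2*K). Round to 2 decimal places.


1/U = 1/h1 + L/k + 1/h2
1/U = 1/623 + 0.006/231 + 1/741
1/U = 0.0016051364 + 2.5974e-05 + 0.0013495277
1/U = 0.0029806381
U = 335.50 W/(m^2*K)


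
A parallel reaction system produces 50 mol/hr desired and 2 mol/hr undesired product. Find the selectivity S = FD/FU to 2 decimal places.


S = desired product rate / undesired product rate
S = 50 / 2
S = 25.00


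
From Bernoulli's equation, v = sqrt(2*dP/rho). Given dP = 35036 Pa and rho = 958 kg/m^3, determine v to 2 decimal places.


v = sqrt(2*dP/rho)
v = sqrt(2*35036/958)
v = sqrt(73.14405)
v = 8.55 m/s


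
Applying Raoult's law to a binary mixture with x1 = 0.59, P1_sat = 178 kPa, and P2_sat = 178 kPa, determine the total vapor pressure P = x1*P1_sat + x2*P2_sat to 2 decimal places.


P = x1*P1_sat + x2*P2_sat
x2 = 1 - x1 = 1 - 0.59 = 0.41
P = 0.59*178 + 0.41*178
P = 105.02 + 72.98
P = 178.00 kPa


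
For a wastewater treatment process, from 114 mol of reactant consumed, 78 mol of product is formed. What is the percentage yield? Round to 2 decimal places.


Yield = (moles product / moles consumed) * 100%
Yield = (78 / 114) * 100
Yield = 0.6842 * 100
Yield = 68.42%


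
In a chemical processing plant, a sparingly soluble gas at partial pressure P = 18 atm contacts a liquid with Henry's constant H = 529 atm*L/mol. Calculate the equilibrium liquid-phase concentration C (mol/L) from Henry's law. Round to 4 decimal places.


C = P / H
C = 18 / 529
C = 0.0340 mol/L


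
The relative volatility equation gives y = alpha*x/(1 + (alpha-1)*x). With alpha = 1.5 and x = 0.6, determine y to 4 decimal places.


y = alpha*x / (1 + (alpha-1)*x)
y = 1.5*0.6 / (1 + (1.5-1)*0.6)
y = 0.9 / (1 + 0.3)
y = 0.9 / 1.3
y = 0.6923


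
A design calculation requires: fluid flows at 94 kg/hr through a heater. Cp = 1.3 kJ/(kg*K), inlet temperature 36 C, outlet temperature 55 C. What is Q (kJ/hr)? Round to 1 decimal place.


Q = m_dot * Cp * (T2 - T1)
Q = 94 * 1.3 * (55 - 36)
Q = 94 * 1.3 * 19
Q = 2321.8 kJ/hr


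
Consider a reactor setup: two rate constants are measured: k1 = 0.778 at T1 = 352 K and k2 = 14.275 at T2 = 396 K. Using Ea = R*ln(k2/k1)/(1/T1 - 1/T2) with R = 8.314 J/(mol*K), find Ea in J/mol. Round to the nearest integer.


Ea = R * ln(k2/k1) / (1/T1 - 1/T2)
ln(k2/k1) = ln(14.275/0.778) = 2.9095385
1/T1 - 1/T2 = 1/352 - 1/396 = 0.000315656566
Ea = 8.314 * 2.9095385 / 0.000315656566
Ea = 76634 J/mol


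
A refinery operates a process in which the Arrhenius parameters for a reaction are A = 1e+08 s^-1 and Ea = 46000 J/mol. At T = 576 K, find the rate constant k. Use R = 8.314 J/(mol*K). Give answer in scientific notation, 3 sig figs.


k = A * exp(-Ea/(R*T))
k = 1e+08 * exp(-46000 / (8.314 * 576))
k = 1e+08 * exp(-9.605618)
k = 6.73e+03


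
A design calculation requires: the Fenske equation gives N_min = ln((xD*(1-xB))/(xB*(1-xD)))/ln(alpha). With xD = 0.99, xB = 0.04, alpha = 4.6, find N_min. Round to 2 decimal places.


N_min = ln((xD*(1-xB))/(xB*(1-xD))) / ln(alpha)
Numerator inside ln: 0.9504 / 0.0004 = 2376.0
ln(2376.0) = 7.773174
ln(alpha) = ln(4.6) = 1.526056
N_min = 7.773174 / 1.526056 = 5.09


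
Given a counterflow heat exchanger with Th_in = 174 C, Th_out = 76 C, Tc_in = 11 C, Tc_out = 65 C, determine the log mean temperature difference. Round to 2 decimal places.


dT1 = Th_in - Tc_out = 174 - 65 = 109
dT2 = Th_out - Tc_in = 76 - 11 = 65
LMTD = (dT1 - dT2) / ln(dT1/dT2)
LMTD = (109 - 65) / ln(109/65)
LMTD = 85.11 K


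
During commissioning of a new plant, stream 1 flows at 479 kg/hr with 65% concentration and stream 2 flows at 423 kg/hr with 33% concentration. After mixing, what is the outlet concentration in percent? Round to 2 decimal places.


Mass balance on solute: F1*x1 + F2*x2 = F3*x3
F3 = F1 + F2 = 479 + 423 = 902 kg/hr
x3 = (F1*x1 + F2*x2)/F3
x3 = (479*0.65 + 423*0.33) / 902
x3 = 49.99%


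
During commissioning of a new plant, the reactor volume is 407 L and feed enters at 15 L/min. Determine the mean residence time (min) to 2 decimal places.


tau = V / v0
tau = 407 / 15
tau = 27.13 min


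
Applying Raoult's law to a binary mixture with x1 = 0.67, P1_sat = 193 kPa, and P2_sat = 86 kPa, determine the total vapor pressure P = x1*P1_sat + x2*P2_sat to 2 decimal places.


P = x1*P1_sat + x2*P2_sat
x2 = 1 - x1 = 1 - 0.67 = 0.33
P = 0.67*193 + 0.33*86
P = 129.31 + 28.38
P = 157.69 kPa


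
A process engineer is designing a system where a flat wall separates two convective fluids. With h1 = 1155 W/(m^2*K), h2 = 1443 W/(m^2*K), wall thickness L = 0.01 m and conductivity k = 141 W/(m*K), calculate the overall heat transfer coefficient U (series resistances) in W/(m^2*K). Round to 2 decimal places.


1/U = 1/h1 + L/k + 1/h2
1/U = 1/1155 + 0.01/141 + 1/1443
1/U = 0.0008658009 + 7.0922e-05 + 0.0006930007
1/U = 0.0016297236
U = 613.60 W/(m^2*K)


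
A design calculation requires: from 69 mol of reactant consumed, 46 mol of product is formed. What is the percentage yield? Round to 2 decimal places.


Yield = (moles product / moles consumed) * 100%
Yield = (46 / 69) * 100
Yield = 0.6667 * 100
Yield = 66.67%


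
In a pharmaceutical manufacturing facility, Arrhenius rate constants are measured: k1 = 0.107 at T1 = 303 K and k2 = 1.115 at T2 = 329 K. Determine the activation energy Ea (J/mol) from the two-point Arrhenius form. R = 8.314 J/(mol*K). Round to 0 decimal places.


Ea = R * ln(k2/k1) / (1/T1 - 1/T2)
ln(k2/k1) = ln(1.115/0.107) = 2.3437808
1/T1 - 1/T2 = 1/303 - 1/329 = 0.000260816355
Ea = 8.314 * 2.3437808 / 0.000260816355
Ea = 74712 J/mol


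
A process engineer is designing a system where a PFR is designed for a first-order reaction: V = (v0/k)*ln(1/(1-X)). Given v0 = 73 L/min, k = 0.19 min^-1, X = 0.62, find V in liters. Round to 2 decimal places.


V = (v0/k) * ln(1/(1-X))
V = (73/0.19) * ln(1/(1-0.62))
V = 384.210526 * ln(2.631579)
V = 384.210526 * 0.967584
V = 371.76 L


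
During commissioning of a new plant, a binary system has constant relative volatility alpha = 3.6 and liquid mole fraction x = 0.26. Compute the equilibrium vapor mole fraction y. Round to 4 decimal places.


y = alpha*x / (1 + (alpha-1)*x)
y = 3.6*0.26 / (1 + (3.6-1)*0.26)
y = 0.936 / (1 + 0.676)
y = 0.936 / 1.676
y = 0.5585


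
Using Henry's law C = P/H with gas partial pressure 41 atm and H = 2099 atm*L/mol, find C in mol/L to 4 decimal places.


C = P / H
C = 41 / 2099
C = 0.0195 mol/L


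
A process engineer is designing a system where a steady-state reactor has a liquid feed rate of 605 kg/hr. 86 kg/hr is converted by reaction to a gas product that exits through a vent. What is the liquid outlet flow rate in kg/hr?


Steady-state mass balance on the main outlet: F_out = F_in - F_removed
F_out = 605 - 86
F_out = 519 kg/hr


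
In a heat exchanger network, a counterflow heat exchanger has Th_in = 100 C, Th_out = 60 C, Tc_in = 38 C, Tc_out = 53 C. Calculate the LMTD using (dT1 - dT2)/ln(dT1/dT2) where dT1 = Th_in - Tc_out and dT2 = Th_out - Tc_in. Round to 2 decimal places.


dT1 = Th_in - Tc_out = 100 - 53 = 47
dT2 = Th_out - Tc_in = 60 - 38 = 22
LMTD = (dT1 - dT2) / ln(dT1/dT2)
LMTD = (47 - 22) / ln(47/22)
LMTD = 32.93 K


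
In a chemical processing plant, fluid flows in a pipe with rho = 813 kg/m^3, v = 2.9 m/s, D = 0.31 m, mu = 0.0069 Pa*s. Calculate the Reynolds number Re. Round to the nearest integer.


Re = rho * v * D / mu
Re = 813 * 2.9 * 0.31 / 0.0069
Re = 730.887 / 0.0069
Re = 105926


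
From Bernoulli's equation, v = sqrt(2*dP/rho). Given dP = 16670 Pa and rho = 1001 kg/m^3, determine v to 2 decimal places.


v = sqrt(2*dP/rho)
v = sqrt(2*16670/1001)
v = sqrt(33.306693)
v = 5.77 m/s


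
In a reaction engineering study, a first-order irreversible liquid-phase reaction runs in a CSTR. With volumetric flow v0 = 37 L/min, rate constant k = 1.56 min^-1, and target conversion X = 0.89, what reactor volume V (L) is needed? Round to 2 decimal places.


V = v0 * X / (k * (1 - X))
V = 37 * 0.89 / (1.56 * (1 - 0.89))
V = 32.93 / (1.56 * 0.11)
V = 32.93 / 0.1716
V = 191.90 L


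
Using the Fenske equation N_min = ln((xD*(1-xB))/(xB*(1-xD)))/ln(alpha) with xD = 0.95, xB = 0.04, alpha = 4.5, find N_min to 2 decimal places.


N_min = ln((xD*(1-xB))/(xB*(1-xD))) / ln(alpha)
Numerator inside ln: 0.912 / 0.002 = 456.0
ln(456.0) = 6.122493
ln(alpha) = ln(4.5) = 1.504077
N_min = 6.122493 / 1.504077 = 4.07


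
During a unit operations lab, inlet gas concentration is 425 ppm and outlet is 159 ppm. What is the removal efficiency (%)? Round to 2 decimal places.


Efficiency = (G_in - G_out) / G_in * 100%
Efficiency = (425 - 159) / 425 * 100
Efficiency = 266 / 425 * 100
Efficiency = 62.59%


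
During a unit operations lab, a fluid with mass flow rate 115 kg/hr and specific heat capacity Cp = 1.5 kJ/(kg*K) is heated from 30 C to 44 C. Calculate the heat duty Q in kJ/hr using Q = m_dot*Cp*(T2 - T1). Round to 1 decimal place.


Q = m_dot * Cp * (T2 - T1)
Q = 115 * 1.5 * (44 - 30)
Q = 115 * 1.5 * 14
Q = 2415.0 kJ/hr


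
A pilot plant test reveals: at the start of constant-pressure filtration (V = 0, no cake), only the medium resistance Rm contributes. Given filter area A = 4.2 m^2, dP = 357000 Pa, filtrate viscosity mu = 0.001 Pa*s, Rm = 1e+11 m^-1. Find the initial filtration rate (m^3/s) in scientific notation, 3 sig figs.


rate = A * dP / (mu * Rm)
rate = 4.2 * 357000 / (0.001 * 1e+11)
rate = 1499400.0 / 1.000e+08
rate = 1.50e-02 m^3/s


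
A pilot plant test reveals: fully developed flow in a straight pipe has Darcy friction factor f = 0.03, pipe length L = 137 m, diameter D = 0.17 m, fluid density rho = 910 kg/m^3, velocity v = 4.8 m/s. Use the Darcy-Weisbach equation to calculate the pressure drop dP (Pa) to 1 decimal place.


dP = f * (L/D) * (rho*v^2/2)
dP = 0.03 * (137/0.17) * (910*4.8^2/2)
L/D = 805.88235294
rho*v^2/2 = 910*23.04/2 = 10483.2
dP = 0.03 * 805.88235294 * 10483.2
dP = 253446.8 Pa


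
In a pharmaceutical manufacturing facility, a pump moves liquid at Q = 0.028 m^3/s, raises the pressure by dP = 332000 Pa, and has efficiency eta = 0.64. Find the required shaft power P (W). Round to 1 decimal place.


P = Q * dP / eta
P = 0.028 * 332000 / 0.64
P = 9296.0 / 0.64
P = 14525.0 W


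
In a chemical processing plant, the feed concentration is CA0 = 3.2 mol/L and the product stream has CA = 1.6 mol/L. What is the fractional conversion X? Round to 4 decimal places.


X = (CA0 - CA) / CA0
X = (3.2 - 1.6) / 3.2
X = 1.6 / 3.2
X = 0.5000


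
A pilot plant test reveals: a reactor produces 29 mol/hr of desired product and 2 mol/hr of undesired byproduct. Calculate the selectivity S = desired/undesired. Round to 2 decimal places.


S = desired product rate / undesired product rate
S = 29 / 2
S = 14.50


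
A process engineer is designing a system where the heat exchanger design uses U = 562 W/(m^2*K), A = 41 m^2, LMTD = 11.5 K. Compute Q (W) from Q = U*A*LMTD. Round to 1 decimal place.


Q = U * A * LMTD
Q = 562 * 41 * 11.5
Q = 264983.0 W


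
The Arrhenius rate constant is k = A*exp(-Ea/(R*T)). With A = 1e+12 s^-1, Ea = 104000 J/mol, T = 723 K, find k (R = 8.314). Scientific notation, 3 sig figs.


k = A * exp(-Ea/(R*T))
k = 1e+12 * exp(-104000 / (8.314 * 723))
k = 1e+12 * exp(-17.30155)
k = 3.06e+04


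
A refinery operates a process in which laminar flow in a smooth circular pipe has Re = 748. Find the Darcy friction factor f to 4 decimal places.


f = 64 / Re
f = 64 / 748
f = 0.0856


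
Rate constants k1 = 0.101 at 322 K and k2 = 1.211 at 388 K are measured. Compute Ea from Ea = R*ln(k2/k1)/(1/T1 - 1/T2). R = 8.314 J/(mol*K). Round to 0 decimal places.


Ea = R * ln(k2/k1) / (1/T1 - 1/T2)
ln(k2/k1) = ln(1.211/0.101) = 2.4840812
1/T1 - 1/T2 = 1/322 - 1/388 = 0.000528270474
Ea = 8.314 * 2.4840812 / 0.000528270474
Ea = 39095 J/mol


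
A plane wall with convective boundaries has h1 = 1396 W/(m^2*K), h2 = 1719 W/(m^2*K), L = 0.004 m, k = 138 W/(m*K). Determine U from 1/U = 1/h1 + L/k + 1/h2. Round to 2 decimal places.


1/U = 1/h1 + L/k + 1/h2
1/U = 1/1396 + 0.004/138 + 1/1719
1/U = 0.0007163324 + 2.89855e-05 + 0.0005817336
1/U = 0.0013270515
U = 753.55 W/(m^2*K)


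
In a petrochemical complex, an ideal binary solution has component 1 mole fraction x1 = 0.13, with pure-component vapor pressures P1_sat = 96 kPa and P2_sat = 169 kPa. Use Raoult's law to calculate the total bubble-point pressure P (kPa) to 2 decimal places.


P = x1*P1_sat + x2*P2_sat
x2 = 1 - x1 = 1 - 0.13 = 0.87
P = 0.13*96 + 0.87*169
P = 12.48 + 147.03
P = 159.51 kPa


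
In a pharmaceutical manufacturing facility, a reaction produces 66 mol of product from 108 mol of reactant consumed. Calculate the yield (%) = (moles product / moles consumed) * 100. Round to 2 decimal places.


Yield = (moles product / moles consumed) * 100%
Yield = (66 / 108) * 100
Yield = 0.6111 * 100
Yield = 61.11%


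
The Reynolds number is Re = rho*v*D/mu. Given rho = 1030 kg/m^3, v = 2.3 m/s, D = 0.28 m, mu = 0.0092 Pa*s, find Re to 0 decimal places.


Re = rho * v * D / mu
Re = 1030 * 2.3 * 0.28 / 0.0092
Re = 663.32 / 0.0092
Re = 72100


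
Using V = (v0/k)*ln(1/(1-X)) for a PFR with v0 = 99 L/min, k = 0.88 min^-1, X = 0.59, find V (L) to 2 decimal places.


V = (v0/k) * ln(1/(1-X))
V = (99/0.88) * ln(1/(1-0.59))
V = 112.5 * ln(2.439024)
V = 112.5 * 0.891598
V = 100.30 L


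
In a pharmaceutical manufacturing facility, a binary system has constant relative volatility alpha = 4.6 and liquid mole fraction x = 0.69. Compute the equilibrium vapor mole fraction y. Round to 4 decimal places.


y = alpha*x / (1 + (alpha-1)*x)
y = 4.6*0.69 / (1 + (4.6-1)*0.69)
y = 3.174 / (1 + 2.484)
y = 3.174 / 3.484
y = 0.9110


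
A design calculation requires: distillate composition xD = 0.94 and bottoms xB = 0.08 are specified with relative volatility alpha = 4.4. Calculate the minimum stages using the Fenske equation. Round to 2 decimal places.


N_min = ln((xD*(1-xB))/(xB*(1-xD))) / ln(alpha)
Numerator inside ln: 0.8648 / 0.0048 = 180.166667
ln(180.166667) = 5.193882
ln(alpha) = ln(4.4) = 1.481605
N_min = 5.193882 / 1.481605 = 3.51


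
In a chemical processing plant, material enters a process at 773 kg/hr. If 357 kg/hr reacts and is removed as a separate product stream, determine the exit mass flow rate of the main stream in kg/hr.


Steady-state mass balance on the main outlet: F_out = F_in - F_removed
F_out = 773 - 357
F_out = 416 kg/hr


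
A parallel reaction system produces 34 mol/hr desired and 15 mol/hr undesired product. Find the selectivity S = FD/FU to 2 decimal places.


S = desired product rate / undesired product rate
S = 34 / 15
S = 2.27


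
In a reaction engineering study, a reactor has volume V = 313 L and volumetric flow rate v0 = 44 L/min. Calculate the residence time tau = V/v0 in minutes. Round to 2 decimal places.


tau = V / v0
tau = 313 / 44
tau = 7.11 min


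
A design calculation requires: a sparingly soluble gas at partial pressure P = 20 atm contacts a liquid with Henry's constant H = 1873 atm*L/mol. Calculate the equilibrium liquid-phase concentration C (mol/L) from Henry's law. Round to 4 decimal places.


C = P / H
C = 20 / 1873
C = 0.0107 mol/L


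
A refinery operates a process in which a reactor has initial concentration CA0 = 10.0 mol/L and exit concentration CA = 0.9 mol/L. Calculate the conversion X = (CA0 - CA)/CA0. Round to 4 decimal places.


X = (CA0 - CA) / CA0
X = (10.0 - 0.9) / 10.0
X = 9.1 / 10.0
X = 0.9100


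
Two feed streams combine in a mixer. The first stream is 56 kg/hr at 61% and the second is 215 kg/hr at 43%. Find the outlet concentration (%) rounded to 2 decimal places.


Mass balance on solute: F1*x1 + F2*x2 = F3*x3
F3 = F1 + F2 = 56 + 215 = 271 kg/hr
x3 = (F1*x1 + F2*x2)/F3
x3 = (56*0.61 + 215*0.43) / 271
x3 = 46.72%


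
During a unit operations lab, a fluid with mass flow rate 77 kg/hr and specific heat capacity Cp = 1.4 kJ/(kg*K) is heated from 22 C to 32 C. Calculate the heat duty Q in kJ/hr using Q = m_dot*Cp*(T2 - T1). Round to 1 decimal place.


Q = m_dot * Cp * (T2 - T1)
Q = 77 * 1.4 * (32 - 22)
Q = 77 * 1.4 * 10
Q = 1078.0 kJ/hr


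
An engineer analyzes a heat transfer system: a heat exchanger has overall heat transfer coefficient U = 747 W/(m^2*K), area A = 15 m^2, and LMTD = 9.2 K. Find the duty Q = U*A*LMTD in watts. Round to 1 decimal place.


Q = U * A * LMTD
Q = 747 * 15 * 9.2
Q = 103086.0 W


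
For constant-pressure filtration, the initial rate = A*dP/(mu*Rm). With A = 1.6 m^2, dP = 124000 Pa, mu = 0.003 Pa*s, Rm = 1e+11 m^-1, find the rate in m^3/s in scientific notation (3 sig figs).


rate = A * dP / (mu * Rm)
rate = 1.6 * 124000 / (0.003 * 1e+11)
rate = 198400.0 / 3.000e+08
rate = 6.61e-04 m^3/s


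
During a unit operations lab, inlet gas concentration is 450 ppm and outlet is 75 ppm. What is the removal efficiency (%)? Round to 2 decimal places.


Efficiency = (G_in - G_out) / G_in * 100%
Efficiency = (450 - 75) / 450 * 100
Efficiency = 375 / 450 * 100
Efficiency = 83.33%


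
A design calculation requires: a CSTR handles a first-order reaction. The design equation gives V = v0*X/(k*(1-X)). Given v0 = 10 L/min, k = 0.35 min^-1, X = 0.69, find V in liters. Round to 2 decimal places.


V = v0 * X / (k * (1 - X))
V = 10 * 0.69 / (0.35 * (1 - 0.69))
V = 6.9 / (0.35 * 0.31)
V = 6.9 / 0.1085
V = 63.59 L


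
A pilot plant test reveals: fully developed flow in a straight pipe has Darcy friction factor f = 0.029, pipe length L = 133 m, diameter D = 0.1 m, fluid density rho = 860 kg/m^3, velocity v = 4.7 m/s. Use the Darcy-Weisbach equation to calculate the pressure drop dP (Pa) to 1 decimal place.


dP = f * (L/D) * (rho*v^2/2)
dP = 0.029 * (133/0.1) * (860*4.7^2/2)
L/D = 1330.0
rho*v^2/2 = 860*22.09/2 = 9498.7
dP = 0.029 * 1330.0 * 9498.7
dP = 366364.9 Pa


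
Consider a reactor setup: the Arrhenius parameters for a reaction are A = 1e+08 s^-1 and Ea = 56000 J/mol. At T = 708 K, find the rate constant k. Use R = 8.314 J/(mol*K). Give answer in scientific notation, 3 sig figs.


k = A * exp(-Ea/(R*T))
k = 1e+08 * exp(-56000 / (8.314 * 708))
k = 1e+08 * exp(-9.513597)
k = 7.38e+03


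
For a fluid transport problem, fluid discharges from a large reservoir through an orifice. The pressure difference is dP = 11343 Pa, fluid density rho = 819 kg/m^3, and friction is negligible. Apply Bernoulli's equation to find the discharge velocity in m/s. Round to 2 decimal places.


v = sqrt(2*dP/rho)
v = sqrt(2*11343/819)
v = sqrt(27.699634)
v = 5.26 m/s


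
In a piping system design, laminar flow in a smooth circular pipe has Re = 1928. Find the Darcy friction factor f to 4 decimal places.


f = 64 / Re
f = 64 / 1928
f = 0.0332


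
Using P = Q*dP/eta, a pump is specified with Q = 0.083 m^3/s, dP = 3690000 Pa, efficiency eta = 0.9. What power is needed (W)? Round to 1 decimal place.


P = Q * dP / eta
P = 0.083 * 3690000 / 0.9
P = 306270.0 / 0.9
P = 340300.0 W


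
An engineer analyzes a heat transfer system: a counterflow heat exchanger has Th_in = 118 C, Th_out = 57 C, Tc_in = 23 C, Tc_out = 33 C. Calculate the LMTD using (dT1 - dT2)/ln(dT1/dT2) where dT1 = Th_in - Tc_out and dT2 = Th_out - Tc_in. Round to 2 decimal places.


dT1 = Th_in - Tc_out = 118 - 33 = 85
dT2 = Th_out - Tc_in = 57 - 23 = 34
LMTD = (dT1 - dT2) / ln(dT1/dT2)
LMTD = (85 - 34) / ln(85/34)
LMTD = 55.66 K


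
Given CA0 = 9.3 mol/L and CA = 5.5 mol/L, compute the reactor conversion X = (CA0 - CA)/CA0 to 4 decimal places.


X = (CA0 - CA) / CA0
X = (9.3 - 5.5) / 9.3
X = 3.8 / 9.3
X = 0.4086


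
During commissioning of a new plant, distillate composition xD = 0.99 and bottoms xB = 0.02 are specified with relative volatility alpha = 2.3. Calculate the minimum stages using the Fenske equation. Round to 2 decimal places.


N_min = ln((xD*(1-xB))/(xB*(1-xD))) / ln(alpha)
Numerator inside ln: 0.9702 / 0.0002 = 4851.0
ln(4851.0) = 8.48694
ln(alpha) = ln(2.3) = 0.832909
N_min = 8.48694 / 0.832909 = 10.19


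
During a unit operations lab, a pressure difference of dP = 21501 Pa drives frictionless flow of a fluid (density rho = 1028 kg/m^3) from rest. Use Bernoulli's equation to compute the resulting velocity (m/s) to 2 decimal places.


v = sqrt(2*dP/rho)
v = sqrt(2*21501/1028)
v = sqrt(41.830739)
v = 6.47 m/s


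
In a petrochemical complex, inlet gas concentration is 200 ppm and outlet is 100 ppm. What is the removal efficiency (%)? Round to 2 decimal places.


Efficiency = (G_in - G_out) / G_in * 100%
Efficiency = (200 - 100) / 200 * 100
Efficiency = 100 / 200 * 100
Efficiency = 50.00%


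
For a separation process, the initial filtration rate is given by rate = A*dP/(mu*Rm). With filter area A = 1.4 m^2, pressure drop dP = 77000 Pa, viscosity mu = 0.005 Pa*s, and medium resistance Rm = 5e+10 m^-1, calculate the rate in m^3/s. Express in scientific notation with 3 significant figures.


rate = A * dP / (mu * Rm)
rate = 1.4 * 77000 / (0.005 * 5e+10)
rate = 107800.0 / 2.500e+08
rate = 4.31e-04 m^3/s


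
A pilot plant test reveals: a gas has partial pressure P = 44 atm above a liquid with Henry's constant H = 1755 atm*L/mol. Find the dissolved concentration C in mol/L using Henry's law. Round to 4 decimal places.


C = P / H
C = 44 / 1755
C = 0.0251 mol/L


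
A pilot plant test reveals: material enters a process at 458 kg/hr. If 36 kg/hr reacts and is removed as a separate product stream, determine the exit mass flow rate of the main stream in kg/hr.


Steady-state mass balance on the main outlet: F_out = F_in - F_removed
F_out = 458 - 36
F_out = 422 kg/hr


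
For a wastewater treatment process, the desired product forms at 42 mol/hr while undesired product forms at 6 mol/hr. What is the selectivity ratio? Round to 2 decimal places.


S = desired product rate / undesired product rate
S = 42 / 6
S = 7.00


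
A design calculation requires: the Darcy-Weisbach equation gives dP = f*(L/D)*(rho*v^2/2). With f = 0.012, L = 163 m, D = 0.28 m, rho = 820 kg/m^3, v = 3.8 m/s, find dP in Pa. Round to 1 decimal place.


dP = f * (L/D) * (rho*v^2/2)
dP = 0.012 * (163/0.28) * (820*3.8^2/2)
L/D = 582.14285714
rho*v^2/2 = 820*14.44/2 = 5920.4
dP = 0.012 * 582.14285714 * 5920.4
dP = 41358.2 Pa


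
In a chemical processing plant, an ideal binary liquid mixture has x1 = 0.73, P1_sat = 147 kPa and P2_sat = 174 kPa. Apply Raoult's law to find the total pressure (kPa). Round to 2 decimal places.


P = x1*P1_sat + x2*P2_sat
x2 = 1 - x1 = 1 - 0.73 = 0.27
P = 0.73*147 + 0.27*174
P = 107.31 + 46.98
P = 154.29 kPa


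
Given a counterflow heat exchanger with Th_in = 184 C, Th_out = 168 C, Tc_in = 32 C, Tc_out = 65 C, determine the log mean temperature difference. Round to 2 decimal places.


dT1 = Th_in - Tc_out = 184 - 65 = 119
dT2 = Th_out - Tc_in = 168 - 32 = 136
LMTD = (dT1 - dT2) / ln(dT1/dT2)
LMTD = (119 - 136) / ln(119/136)
LMTD = 127.31 K


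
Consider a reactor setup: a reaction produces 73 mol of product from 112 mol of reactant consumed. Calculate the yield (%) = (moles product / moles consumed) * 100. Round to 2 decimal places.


Yield = (moles product / moles consumed) * 100%
Yield = (73 / 112) * 100
Yield = 0.6518 * 100
Yield = 65.18%


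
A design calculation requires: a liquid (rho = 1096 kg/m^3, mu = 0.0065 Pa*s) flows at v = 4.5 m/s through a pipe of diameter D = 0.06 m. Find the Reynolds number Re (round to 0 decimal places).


Re = rho * v * D / mu
Re = 1096 * 4.5 * 0.06 / 0.0065
Re = 295.92 / 0.0065
Re = 45526


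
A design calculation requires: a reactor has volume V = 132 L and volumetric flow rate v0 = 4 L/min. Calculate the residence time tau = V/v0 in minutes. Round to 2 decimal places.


tau = V / v0
tau = 132 / 4
tau = 33.00 min


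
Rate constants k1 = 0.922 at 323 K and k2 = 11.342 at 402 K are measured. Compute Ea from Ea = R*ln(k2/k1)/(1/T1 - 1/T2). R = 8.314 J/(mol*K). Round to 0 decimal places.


Ea = R * ln(k2/k1) / (1/T1 - 1/T2)
ln(k2/k1) = ln(11.342/0.922) = 2.5097227
1/T1 - 1/T2 = 1/323 - 1/402 = 0.000608413043
Ea = 8.314 * 2.5097227 / 0.000608413043
Ea = 34296 J/mol


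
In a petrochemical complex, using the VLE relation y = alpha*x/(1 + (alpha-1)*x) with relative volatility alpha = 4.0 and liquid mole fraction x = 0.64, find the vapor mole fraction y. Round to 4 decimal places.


y = alpha*x / (1 + (alpha-1)*x)
y = 4.0*0.64 / (1 + (4.0-1)*0.64)
y = 2.56 / (1 + 1.92)
y = 2.56 / 2.92
y = 0.8767


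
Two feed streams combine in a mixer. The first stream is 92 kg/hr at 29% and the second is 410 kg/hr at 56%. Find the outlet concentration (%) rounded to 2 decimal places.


Mass balance on solute: F1*x1 + F2*x2 = F3*x3
F3 = F1 + F2 = 92 + 410 = 502 kg/hr
x3 = (F1*x1 + F2*x2)/F3
x3 = (92*0.29 + 410*0.56) / 502
x3 = 51.05%


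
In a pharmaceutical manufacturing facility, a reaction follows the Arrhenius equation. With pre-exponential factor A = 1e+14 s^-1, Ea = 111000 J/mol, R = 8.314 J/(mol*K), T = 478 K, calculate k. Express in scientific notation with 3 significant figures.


k = A * exp(-Ea/(R*T))
k = 1e+14 * exp(-111000 / (8.314 * 478))
k = 1e+14 * exp(-27.930908)
k = 7.41e+01


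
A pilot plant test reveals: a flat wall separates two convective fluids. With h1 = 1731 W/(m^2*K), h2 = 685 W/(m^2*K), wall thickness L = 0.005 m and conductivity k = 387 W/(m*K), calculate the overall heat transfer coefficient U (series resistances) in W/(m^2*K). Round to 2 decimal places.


1/U = 1/h1 + L/k + 1/h2
1/U = 1/1731 + 0.005/387 + 1/685
1/U = 0.0005777008 + 1.29199e-05 + 0.001459854
1/U = 0.0020504747
U = 487.69 W/(m^2*K)
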